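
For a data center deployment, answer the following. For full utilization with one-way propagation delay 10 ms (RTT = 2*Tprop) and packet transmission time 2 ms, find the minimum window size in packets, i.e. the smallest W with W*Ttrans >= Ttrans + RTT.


Given: Ttrans = 2 ms, RTT = 20 ms (= 2 * Tprop, Tprop = 10 ms)
Time until first ACK returns = Ttrans + RTT = 2 + 20 = 22 ms
Need W * Ttrans >= Ttrans + RTT  ->  W >= (Ttrans + RTT) / Ttrans
(Ttrans + RTT) / Ttrans = 22 / 2 = 11
W_min = ceil(11) = 11

11


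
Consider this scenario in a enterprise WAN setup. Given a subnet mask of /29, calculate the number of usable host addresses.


Given: subnet mask /29
Host bits = 32 - 29 = 3
Total addresses = 2^3 = 8
Usable hosts = 8 - 2 (network + broadcast) = 6

6


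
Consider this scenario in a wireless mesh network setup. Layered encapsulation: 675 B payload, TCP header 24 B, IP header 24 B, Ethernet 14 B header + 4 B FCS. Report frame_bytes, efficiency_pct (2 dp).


TCP segment = 675 + 24 = 699 B
IP packet = 699 + 24 = 723 B
Ethernet frame = 723 + 14 + 4 = 741 B
Efficiency = app / frame = 675 / 741 = 0.910931 = 91.0931% -> 91.09% (2 dp)

741, 91.09


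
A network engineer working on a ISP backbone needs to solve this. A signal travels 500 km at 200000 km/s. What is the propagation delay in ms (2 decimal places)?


Given: distance = 500 km, speed = 200000 km/s
Delay = distance / speed = 500 / 200000 seconds
Delay in ms = 500 * 1000 / 200000
Delay = 2.5000 ms
Rounded to 2 dp = 2.50 ms

2.50


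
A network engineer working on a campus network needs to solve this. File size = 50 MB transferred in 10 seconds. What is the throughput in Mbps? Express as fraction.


Given: file = 50 MB, time = 10 s
File in Mb = 50 * 8 = 400 Mb
Throughput = 400 / 10 Mbps
Throughput = 40 Mbps

40


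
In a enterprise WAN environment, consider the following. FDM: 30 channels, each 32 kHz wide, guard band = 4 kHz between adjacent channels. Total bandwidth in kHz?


Given: 30 channels, 32 kHz each, guard = 4 kHz
Channel bandwidth = 30 * 32 = 960 kHz
Guard bands = 29 gaps * 4 kHz = 116 kHz
Total = 960 + 116 = 1076 kHz

1076


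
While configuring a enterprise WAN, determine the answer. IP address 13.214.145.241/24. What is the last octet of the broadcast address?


Given: IP = 13.214.145.241, prefix = /24
Host bits = 32 - 24 = 8
Network last octet = 241 AND mask = 0
Host part size = 2^8 - 1 = 255
Broadcast last octet = 0 OR 255 = 255

255


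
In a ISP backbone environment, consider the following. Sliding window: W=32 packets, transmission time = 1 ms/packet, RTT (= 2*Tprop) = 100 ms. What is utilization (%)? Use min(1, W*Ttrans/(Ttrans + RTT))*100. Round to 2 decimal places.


Given: W = 32, Ttrans = 1 ms, RTT = 100 ms (= 2 * Tprop, Tprop = 50 ms)
Cycle time = Ttrans + RTT = 1 + 100 = 101 ms (first packet sent until its ACK returns)
W * Ttrans = 32 * 1 = 32 ms of sending per cycle
W * Ttrans / (Ttrans + RTT) = 32 / 101 = 0.316832
U = min(1, 0.316832) = 0.316832
U% = 31.68%

31.68


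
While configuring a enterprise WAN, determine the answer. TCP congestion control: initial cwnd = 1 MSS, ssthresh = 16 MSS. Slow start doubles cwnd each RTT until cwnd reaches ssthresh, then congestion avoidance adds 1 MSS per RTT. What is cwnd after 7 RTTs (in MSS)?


RTT 0: cwnd = 1 MSS (initial)
RTT 1: cwnd = 2 MSS (slow start, doubled)
RTT 2: cwnd = 4 MSS (slow start, doubled)
RTT 3: cwnd = 8 MSS (slow start, doubled)
RTT 4: cwnd = 16 MSS (slow start, doubled)
RTT 5: cwnd = 17 MSS (congestion avoidance, +1)
RTT 6: cwnd = 18 MSS (congestion avoidance, +1)
RTT 7: cwnd = 19 MSS (congestion avoidance, +1)

19


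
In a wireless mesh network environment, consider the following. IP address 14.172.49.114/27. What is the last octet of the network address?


Given: IP = 14.172.49.114, prefix = /27
Subnet mask = 255.255.255.224
Last octet of IP: 114
Last octet of mask: 224
Network last octet = 114 AND 224 = 96

96


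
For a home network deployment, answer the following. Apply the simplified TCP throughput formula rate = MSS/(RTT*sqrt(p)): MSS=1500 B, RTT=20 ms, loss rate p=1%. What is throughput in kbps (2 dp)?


Given: MSS = 1500 bytes, RTT = 20 ms, loss = 1%
RTT in seconds = 20 / 1000 = 0.02
Loss rate = 1% = 0.01
sqrt(loss) = sqrt(0.01) = 0.1
Throughput (bytes/s) = 1500 / (0.02 * 0.1) = 750000.0000
Throughput (kbps) = 750000.0000 * 8 / 1000 = 6000.000000 -> 6000.00 kbps (2 dp)

6000.00


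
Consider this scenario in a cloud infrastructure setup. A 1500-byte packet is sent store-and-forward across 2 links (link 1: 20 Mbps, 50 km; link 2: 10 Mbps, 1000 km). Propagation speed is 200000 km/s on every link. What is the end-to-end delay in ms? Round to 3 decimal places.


Packet = 1500 bytes = 12000 bits. Store-and-forward: sum (t_trans + t_prop) per link.
Link 1: t_trans = 12000/(20*10^6) s = 0.6000 ms; t_prop = 50/200000 s = 0.2500 ms; subtotal = 0.8500 ms
Link 2: t_trans = 12000/(10*10^6) s = 1.2000 ms; t_prop = 1000/200000 s = 5.0000 ms; subtotal = 6.2000 ms
End-to-end = 0.8500 + 6.2000 = 7.0500 ms -> 7.050 ms (3 dp)

7.050


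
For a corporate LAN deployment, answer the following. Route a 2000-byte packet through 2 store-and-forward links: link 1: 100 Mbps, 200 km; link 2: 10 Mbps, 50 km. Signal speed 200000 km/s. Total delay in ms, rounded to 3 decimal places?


Packet = 2000 bytes = 16000 bits. Store-and-forward: sum (t_trans + t_prop) per link.
Link 1: t_trans = 16000/(100*10^6) s = 0.1600 ms; t_prop = 200/200000 s = 1.0000 ms; subtotal = 1.1600 ms
Link 2: t_trans = 16000/(10*10^6) s = 1.6000 ms; t_prop = 50/200000 s = 0.2500 ms; subtotal = 1.8500 ms
End-to-end = 1.1600 + 1.8500 = 3.0100 ms -> 3.010 ms (3 dp)

3.010


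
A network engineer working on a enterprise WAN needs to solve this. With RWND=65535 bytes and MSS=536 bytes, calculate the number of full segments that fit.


Given: RWND = 65535 bytes, MSS = 536 bytes
Full segments = floor(RWND / MSS)
Full segments = floor(65535 / 536)
Full segments = floor(122.2668) = 122

122


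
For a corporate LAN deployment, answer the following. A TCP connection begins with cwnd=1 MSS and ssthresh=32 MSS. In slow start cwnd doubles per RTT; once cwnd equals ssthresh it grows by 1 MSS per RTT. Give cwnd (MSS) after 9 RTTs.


RTT 0: cwnd = 1 MSS (initial)
RTT 1: cwnd = 2 MSS (slow start, doubled)
RTT 2: cwnd = 4 MSS (slow start, doubled)
RTT 3: cwnd = 8 MSS (slow start, doubled)
RTT 4: cwnd = 16 MSS (slow start, doubled)
RTT 5: cwnd = 32 MSS (slow start, doubled)
RTT 6: cwnd = 33 MSS (congestion avoidance, +1)
RTT 7: cwnd = 34 MSS (congestion avoidance, +1)
RTT 8: cwnd = 35 MSS (congestion avoidance, +1)
RTT 9: cwnd = 36 MSS (congestion avoidance, +1)

36


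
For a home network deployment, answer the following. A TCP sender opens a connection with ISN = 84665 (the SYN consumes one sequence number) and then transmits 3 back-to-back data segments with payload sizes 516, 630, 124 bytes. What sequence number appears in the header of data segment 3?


The SYN occupies sequence number ISN = 84665, so the first data byte is ISN + 1 = 84666.
SEQ of data segment i = (ISN + 1) + sum of payload sizes of segments 1..i-1.
Segment 1: SEQ = 84666, payload = 516 bytes
Segment 2: SEQ = 85182, payload = 630 bytes
Segment 3: SEQ = 85812, payload = 124 bytes
SEQ of segment 3 = 84666 + 516 + 630 = 85812

85812


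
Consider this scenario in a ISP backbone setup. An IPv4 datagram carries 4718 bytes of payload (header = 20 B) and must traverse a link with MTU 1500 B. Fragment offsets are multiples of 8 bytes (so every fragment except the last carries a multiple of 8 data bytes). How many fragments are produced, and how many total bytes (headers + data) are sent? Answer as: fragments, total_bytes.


Max data per non-final fragment = floor((MTU - header)/8)*8 = floor((1500 - 20)/8)*8 = floor(1480/8)*8 = 1480 B
Final fragment needs no 8-byte alignment: it can carry up to MTU - header = 1480 B
Non-final fragments needed = ceil((payload - 1480) / 1480) = ceil(3238/1480) = ceil(2.1878) = 3
Number of fragments = 3 + 1 = 4
Fragment sizes (data): 3 * 1480 B + 278 B (last, 278 <= 1480 OK)
Total bytes sent = payload + n_frags * header = 4718 + 4*20 = 4718 + 80 = 4798 B

4, 4798


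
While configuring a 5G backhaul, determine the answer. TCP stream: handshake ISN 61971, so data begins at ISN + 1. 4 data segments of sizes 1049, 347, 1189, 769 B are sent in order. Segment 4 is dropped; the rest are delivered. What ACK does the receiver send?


SYN uses sequence number 61971; first data byte = ISN + 1 = 61972.
Segment 1: SEQ = 61972, len = 1049 B, covers [61972, 63020]
Segment 2: SEQ = 63021, len = 347 B, covers [63021, 63367]
Segment 3: SEQ = 63368, len = 1189 B, covers [63368, 64556]
Segment 4: SEQ = 64557, len = 769 B, covers [64557, 65325] [LOST]
In-order data received: bytes [61972, 64556] (segments 1..3).
Segment 4 missing -> gap begins at byte 64557.
Cumulative ACK = next expected in-order byte = 61972 + 1049 + 347 + 1189 = 64557

64557


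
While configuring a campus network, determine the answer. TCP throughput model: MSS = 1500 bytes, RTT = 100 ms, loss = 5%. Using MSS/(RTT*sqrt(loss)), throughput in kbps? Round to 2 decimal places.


Given: MSS = 1500 bytes, RTT = 100 ms, loss = 5%
RTT in seconds = 100 / 1000 = 0.1
Loss rate = 5% = 0.05
sqrt(loss) = sqrt(0.05) = 0.223606797750
Throughput (bytes/s) = 1500 / (0.1 * 0.223606797750) = 67082.0393
Throughput (kbps) = 67082.0393 * 8 / 1000 = 536.656315 -> 536.66 kbps (2 dp)

536.66


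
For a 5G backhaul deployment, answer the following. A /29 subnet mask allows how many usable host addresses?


Given: subnet mask /29
Host bits = 32 - 29 = 3
Total addresses = 2^3 = 8
Usable hosts = 8 - 2 (network + broadcast) = 6

6


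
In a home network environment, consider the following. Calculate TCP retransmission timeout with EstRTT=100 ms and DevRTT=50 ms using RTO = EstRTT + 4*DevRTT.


Given: EstRTT = 100 ms, DevRTT = 50 ms
Timeout = EstRTT + 4 * DevRTT
4 * DevRTT = 4 * 50 = 200
Timeout = 100 + 200 = 300 ms

300


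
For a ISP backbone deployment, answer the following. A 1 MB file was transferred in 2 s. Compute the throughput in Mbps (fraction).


Given: file = 1 MB, time = 2 s
File in Mb = 1 * 8 = 8 Mb
Throughput = 8 / 2 Mbps
Throughput = 4 Mbps

4


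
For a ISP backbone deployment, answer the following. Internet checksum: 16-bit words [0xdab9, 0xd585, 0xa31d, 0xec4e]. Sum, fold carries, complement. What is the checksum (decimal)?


Given words: [0xdab9, 0xd585, 0xa31d, 0xec4e]
Step 1: Sum all words
Raw sum = 55993 + 54661 + 41757 + 60494 = 212905
Step 2: Fold carry: (16297 + 3) = 16300
One's complement = ~16300 & 0xFFFF = 49235

49235


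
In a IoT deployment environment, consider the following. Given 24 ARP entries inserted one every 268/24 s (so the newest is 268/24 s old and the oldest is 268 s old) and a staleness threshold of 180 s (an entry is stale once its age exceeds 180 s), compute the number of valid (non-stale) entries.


Ages are k * 268/24 s for k = 1..24 (spacing = 11.1667 s).
Entry k is valid iff k * 268/24 <= 180 iff k <= 24 * 180 / 268 = 16.1194
n_valid = floor(16.1194) = 16
(n_stale = 24 - 16 = 8)

16


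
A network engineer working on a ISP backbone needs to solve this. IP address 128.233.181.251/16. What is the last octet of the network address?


Given: IP = 128.233.181.251, prefix = /16
Subnet mask = 255.255.0.0
Last octet of IP: 251
Last octet of mask: 0
Network last octet = 251 AND 0 = 0

0


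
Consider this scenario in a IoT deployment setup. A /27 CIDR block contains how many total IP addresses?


Given: CIDR prefix /27
Host bits = 32 - 27 = 5
Total addresses = 2^5 = 32

32


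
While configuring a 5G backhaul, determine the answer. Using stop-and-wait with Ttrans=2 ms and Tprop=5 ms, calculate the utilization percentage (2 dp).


Given: Ttrans = 2 ms, Tprop = 5 ms
RTT = 2 * Tprop = 2 * 5 = 10 ms
U = Ttrans / (Ttrans + RTT)
U = 2 / (2 + 10)
U = 2 / 12 = 0.166667
U% = 16.67%

16.67


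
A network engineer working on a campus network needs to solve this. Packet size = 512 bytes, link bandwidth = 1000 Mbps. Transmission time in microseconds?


Given: packet = 512 bytes, bandwidth = 1000 Mbps
Packet in bits = 512 * 8 = 4096 bits
Bandwidth = 1000 * 10^6 = 1000000000 bps
Time = 4096 / 1000000000 seconds
Time in us = 4096 * 10^6 / 1000000000 = 4.096

4.096


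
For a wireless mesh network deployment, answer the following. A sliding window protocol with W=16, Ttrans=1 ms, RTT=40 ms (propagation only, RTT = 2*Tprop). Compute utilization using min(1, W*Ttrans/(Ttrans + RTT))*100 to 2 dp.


Given: W = 16, Ttrans = 1 ms, RTT = 40 ms (= 2 * Tprop, Tprop = 20 ms)
Cycle time = Ttrans + RTT = 1 + 40 = 41 ms (first packet sent until its ACK returns)
W * Ttrans = 16 * 1 = 16 ms of sending per cycle
W * Ttrans / (Ttrans + RTT) = 16 / 41 = 0.390244
U = min(1, 0.390244) = 0.390244
U% = 39.02%

39.02


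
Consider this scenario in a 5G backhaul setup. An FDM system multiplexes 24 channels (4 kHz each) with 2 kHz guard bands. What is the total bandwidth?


Given: 24 channels, 4 kHz each, guard = 2 kHz
Channel bandwidth = 24 * 4 = 96 kHz
Guard bands = 23 gaps * 2 kHz = 46 kHz
Total = 96 + 46 = 142 kHz

142


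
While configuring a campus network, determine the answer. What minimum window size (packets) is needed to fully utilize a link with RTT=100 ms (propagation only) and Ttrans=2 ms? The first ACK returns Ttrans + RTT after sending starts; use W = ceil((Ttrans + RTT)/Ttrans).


Given: Ttrans = 2 ms, RTT = 100 ms (= 2 * Tprop, Tprop = 50 ms)
Time until first ACK returns = Ttrans + RTT = 2 + 100 = 102 ms
Need W * Ttrans >= Ttrans + RTT  ->  W >= (Ttrans + RTT) / Ttrans
(Ttrans + RTT) / Ttrans = 102 / 2 = 51
W_min = ceil(51) = 51

51


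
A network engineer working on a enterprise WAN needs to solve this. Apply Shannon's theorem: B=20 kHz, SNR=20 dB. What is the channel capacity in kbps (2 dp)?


Given: B = 20 kHz, SNR = 20 dB
SNR linear = 10^(20/10) = 100
1 + SNR = 101
log2(101) = 6.6582114828
C = 20 * 1000 * 6.6582114828 = 133164.2297 bps
C = 133.164230 kbps -> 133.16 kbps (2 dp)

133.16


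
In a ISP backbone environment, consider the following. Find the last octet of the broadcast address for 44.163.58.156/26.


Given: IP = 44.163.58.156, prefix = /26
Host bits = 32 - 26 = 6
Network last octet = 156 AND mask = 128
Host part size = 2^6 - 1 = 63
Broadcast last octet = 128 OR 63 = 191

191


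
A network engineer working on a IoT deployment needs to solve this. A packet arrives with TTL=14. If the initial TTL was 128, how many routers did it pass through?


Given: initial TTL = 128, received TTL = 14
Hops = initial TTL - received TTL
Hops = 128 - 14 = 114

114


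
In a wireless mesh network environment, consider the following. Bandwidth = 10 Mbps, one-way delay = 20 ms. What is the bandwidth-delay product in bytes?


Given: bandwidth = 10 Mbps, delay = 20 ms
BDP in bits = 10 * 10^6 * 20 / 1000
BDP in bits = 200000
BDP in bytes = 200000 / 8 = 25000

25000


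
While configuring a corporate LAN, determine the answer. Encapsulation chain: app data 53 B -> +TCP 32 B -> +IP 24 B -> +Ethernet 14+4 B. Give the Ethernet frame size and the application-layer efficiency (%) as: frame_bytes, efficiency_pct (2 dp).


TCP segment = 53 + 32 = 85 B
IP packet = 85 + 24 = 109 B
Ethernet frame = 109 + 14 + 4 = 127 B
Efficiency = app / frame = 53 / 127 = 0.417323 = 41.7323% -> 41.73% (2 dp)

127, 41.73


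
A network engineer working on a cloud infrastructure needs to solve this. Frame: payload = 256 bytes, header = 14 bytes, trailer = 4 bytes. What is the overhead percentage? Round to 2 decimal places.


Given: payload = 256 B, header = 14 B, trailer = 4 B
Overhead bytes = header + trailer = 14 + 4 = 18
Total frame = payload + overhead = 256 + 18 = 274
Overhead % = 18 / 274 * 100 = 6.5693% -> 6.57% (2 dp)

6.57


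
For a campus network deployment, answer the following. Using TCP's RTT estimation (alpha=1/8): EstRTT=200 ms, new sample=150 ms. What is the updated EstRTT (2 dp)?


Given: EstRTT = 200 ms, SampleRTT = 150 ms, alpha = 1/8
New EstRTT = (1 - alpha) * EstRTT + alpha * SampleRTT
(7/8) * 200 = 175
(1/8) * 150 = 18.75
New EstRTT = 175 + 18.75 = 193.75 ms -> 193.75 ms (2 dp)

193.75


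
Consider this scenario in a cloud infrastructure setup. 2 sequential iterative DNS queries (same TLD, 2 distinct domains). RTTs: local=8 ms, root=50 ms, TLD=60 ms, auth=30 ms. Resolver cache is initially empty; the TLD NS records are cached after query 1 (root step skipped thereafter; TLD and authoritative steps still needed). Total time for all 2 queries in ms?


Lookup 1 (cold cache): local + root + TLD + auth = 8 + 50 + 60 + 30 = 148 ms
Lookups 2..2 (TLD NS cached -> skip root; new domain -> still ask TLD and auth): local + TLD + auth = 8 + 60 + 30 = 98 ms each
Remaining 1 lookups: 1 * 98 = 98 ms
Total = 148 + 98 = 246 ms

246


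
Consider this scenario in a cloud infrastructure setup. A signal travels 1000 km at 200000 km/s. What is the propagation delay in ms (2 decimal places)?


Given: distance = 1000 km, speed = 200000 km/s
Delay = distance / speed = 1000 / 200000 seconds
Delay in ms = 1000 * 1000 / 200000
Delay = 5.0000 ms
Rounded to 2 dp = 5.00 ms

5.00


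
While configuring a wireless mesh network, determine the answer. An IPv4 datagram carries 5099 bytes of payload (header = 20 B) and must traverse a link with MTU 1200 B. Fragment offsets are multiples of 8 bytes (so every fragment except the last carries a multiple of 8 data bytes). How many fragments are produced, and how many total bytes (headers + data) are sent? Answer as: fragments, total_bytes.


Max data per non-final fragment = floor((MTU - header)/8)*8 = floor((1200 - 20)/8)*8 = floor(1180/8)*8 = 1176 B
Final fragment needs no 8-byte alignment: it can carry up to MTU - header = 1180 B
Non-final fragments needed = ceil((payload - 1180) / 1176) = ceil(3919/1176) = ceil(3.3325) = 4
Number of fragments = 4 + 1 = 5
Fragment sizes (data): 4 * 1176 B + 395 B (last, 395 <= 1180 OK)
Total bytes sent = payload + n_frags * header = 5099 + 5*20 = 5099 + 100 = 5199 B

5, 5199


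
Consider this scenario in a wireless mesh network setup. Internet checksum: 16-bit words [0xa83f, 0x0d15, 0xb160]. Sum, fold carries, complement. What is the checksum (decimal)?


Given words: [0xa83f, 0x0d15, 0xb160]
Step 1: Sum all words
Raw sum = 43071 + 3349 + 45408 = 91828
Step 2: Fold carry: (26292 + 1) = 26293
One's complement = ~26293 & 0xFFFF = 39242

39242


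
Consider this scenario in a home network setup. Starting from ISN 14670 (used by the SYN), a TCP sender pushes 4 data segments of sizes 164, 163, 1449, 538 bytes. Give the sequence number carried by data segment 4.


The SYN occupies sequence number ISN = 14670, so the first data byte is ISN + 1 = 14671.
SEQ of data segment i = (ISN + 1) + sum of payload sizes of segments 1..i-1.
Segment 1: SEQ = 14671, payload = 164 bytes
Segment 2: SEQ = 14835, payload = 163 bytes
Segment 3: SEQ = 14998, payload = 1449 bytes
Segment 4: SEQ = 16447, payload = 538 bytes
SEQ of segment 4 = 14671 + 164 + 163 + 1449 = 16447

16447


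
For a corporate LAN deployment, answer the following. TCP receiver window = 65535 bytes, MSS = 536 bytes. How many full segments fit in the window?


Given: RWND = 65535 bytes, MSS = 536 bytes
Full segments = floor(RWND / MSS)
Full segments = floor(65535 / 536)
Full segments = floor(122.2668) = 122

122


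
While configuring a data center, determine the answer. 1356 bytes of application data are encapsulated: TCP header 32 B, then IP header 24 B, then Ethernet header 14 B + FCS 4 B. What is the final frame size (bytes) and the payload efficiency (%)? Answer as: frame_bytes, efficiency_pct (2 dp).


TCP segment = 1356 + 32 = 1388 B
IP packet = 1388 + 24 = 1412 B
Ethernet frame = 1412 + 14 + 4 = 1430 B
Efficiency = app / frame = 1356 / 1430 = 0.948252 = 94.8252% -> 94.83% (2 dp)

1430, 94.83


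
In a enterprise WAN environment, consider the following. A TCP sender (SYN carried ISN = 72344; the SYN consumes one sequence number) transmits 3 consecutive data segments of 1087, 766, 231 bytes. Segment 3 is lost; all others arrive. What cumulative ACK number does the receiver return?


SYN uses sequence number 72344; first data byte = ISN + 1 = 72345.
Segment 1: SEQ = 72345, len = 1087 B, covers [72345, 73431]
Segment 2: SEQ = 73432, len = 766 B, covers [73432, 74197]
Segment 3: SEQ = 74198, len = 231 B, covers [74198, 74428] [LOST]
In-order data received: bytes [72345, 74197] (segments 1..2).
Segment 3 missing -> gap begins at byte 74198.
Cumulative ACK = next expected in-order byte = 72345 + 1087 + 766 = 74198

74198


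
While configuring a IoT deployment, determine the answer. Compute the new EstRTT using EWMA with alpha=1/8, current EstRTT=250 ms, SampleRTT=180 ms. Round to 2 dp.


Given: EstRTT = 250 ms, SampleRTT = 180 ms, alpha = 1/8
New EstRTT = (1 - alpha) * EstRTT + alpha * SampleRTT
(7/8) * 250 = 218.75
(1/8) * 180 = 22.5
New EstRTT = 218.75 + 22.5 = 241.25 ms -> 241.25 ms (2 dp)

241.25


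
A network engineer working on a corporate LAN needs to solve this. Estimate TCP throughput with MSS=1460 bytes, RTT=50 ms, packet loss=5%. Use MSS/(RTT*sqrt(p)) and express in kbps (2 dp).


Given: MSS = 1460 bytes, RTT = 50 ms, loss = 5%
RTT in seconds = 50 / 1000 = 0.05
Loss rate = 5% = 0.05
sqrt(loss) = sqrt(0.05) = 0.223606797750
Throughput (bytes/s) = 1460 / (0.05 * 0.223606797750) = 130586.3699
Throughput (kbps) = 130586.3699 * 8 / 1000 = 1044.690959 -> 1044.69 kbps (2 dp)

1044.69


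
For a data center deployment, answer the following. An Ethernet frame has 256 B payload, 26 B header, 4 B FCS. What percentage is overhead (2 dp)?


Given: payload = 256 B, header = 26 B, trailer = 4 B
Overhead bytes = header + trailer = 26 + 4 = 30
Total frame = payload + overhead = 256 + 30 = 286
Overhead % = 30 / 286 * 100 = 10.4895% -> 10.49% (2 dp)

10.49


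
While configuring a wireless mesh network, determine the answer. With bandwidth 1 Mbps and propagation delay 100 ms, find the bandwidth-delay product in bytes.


Given: bandwidth = 1 Mbps, delay = 100 ms
BDP in bits = 1 * 10^6 * 100 / 1000
BDP in bits = 100000
BDP in bytes = 100000 / 8 = 12500

12500


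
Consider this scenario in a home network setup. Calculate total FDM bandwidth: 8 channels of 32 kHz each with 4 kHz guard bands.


Given: 8 channels, 32 kHz each, guard = 4 kHz
Channel bandwidth = 8 * 32 = 256 kHz
Guard bands = 7 gaps * 4 kHz = 28 kHz
Total = 256 + 28 = 284 kHz

284


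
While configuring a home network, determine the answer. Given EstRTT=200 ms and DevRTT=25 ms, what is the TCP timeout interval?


Given: EstRTT = 200 ms, DevRTT = 25 ms
Timeout = EstRTT + 4 * DevRTT
4 * DevRTT = 4 * 25 = 100
Timeout = 200 + 100 = 300 ms

300


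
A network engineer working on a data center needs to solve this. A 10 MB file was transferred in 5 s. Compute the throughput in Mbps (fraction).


Given: file = 10 MB, time = 5 s
File in Mb = 10 * 8 = 80 Mb
Throughput = 80 / 5 Mbps
Throughput = 16 Mbps

16


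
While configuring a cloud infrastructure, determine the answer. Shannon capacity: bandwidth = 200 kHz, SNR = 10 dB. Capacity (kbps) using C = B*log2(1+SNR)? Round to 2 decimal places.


Given: B = 200 kHz, SNR = 10 dB
SNR linear = 10^(10/10) = 10
1 + SNR = 11
log2(11) = 3.4594316186
C = 200 * 1000 * 3.4594316186 = 691886.3237 bps
C = 691.886324 kbps -> 691.89 kbps (2 dp)

691.89


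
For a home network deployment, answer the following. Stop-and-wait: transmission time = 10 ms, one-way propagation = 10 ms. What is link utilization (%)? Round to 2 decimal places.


Given: Ttrans = 10 ms, Tprop = 10 ms
RTT = 2 * Tprop = 2 * 10 = 20 ms
U = Ttrans / (Ttrans + RTT)
U = 10 / (10 + 20)
U = 10 / 30 = 0.333333
U% = 33.33%

33.33


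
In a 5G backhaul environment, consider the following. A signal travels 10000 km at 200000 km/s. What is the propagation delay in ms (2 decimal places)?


Given: distance = 10000 km, speed = 200000 km/s
Delay = distance / speed = 10000 / 200000 seconds
Delay in ms = 10000 * 1000 / 200000
Delay = 50.0000 ms
Rounded to 2 dp = 50.00 ms

50.00


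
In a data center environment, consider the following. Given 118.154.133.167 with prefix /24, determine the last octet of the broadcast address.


Given: IP = 118.154.133.167, prefix = /24
Host bits = 32 - 24 = 8
Network last octet = 167 AND mask = 0
Host part size = 2^8 - 1 = 255
Broadcast last octet = 0 OR 255 = 255

255


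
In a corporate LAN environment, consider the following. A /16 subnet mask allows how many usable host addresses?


Given: subnet mask /16
Host bits = 32 - 16 = 16
Total addresses = 2^16 = 65536
Usable hosts = 65536 - 2 (network + broadcast) = 65534

65534


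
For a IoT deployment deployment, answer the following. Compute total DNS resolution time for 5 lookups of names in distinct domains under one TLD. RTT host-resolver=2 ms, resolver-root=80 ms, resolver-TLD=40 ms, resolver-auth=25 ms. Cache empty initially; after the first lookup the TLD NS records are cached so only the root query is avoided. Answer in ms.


Lookup 1 (cold cache): local + root + TLD + auth = 2 + 80 + 40 + 25 = 147 ms
Lookups 2..5 (TLD NS cached -> skip root; new domain -> still ask TLD and auth): local + TLD + auth = 2 + 40 + 25 = 67 ms each
Remaining 4 lookups: 4 * 67 = 268 ms
Total = 147 + 268 = 415 ms

415


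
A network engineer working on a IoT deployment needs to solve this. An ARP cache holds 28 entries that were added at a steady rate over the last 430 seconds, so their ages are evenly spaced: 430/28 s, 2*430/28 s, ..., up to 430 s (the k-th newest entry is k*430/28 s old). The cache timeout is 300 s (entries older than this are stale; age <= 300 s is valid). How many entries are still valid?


Ages are k * 430/28 s for k = 1..28 (spacing = 15.3571 s).
Entry k is valid iff k * 430/28 <= 300 iff k <= 28 * 300 / 430 = 19.5349
n_valid = floor(19.5349) = 19
(n_stale = 28 - 19 = 9)

19


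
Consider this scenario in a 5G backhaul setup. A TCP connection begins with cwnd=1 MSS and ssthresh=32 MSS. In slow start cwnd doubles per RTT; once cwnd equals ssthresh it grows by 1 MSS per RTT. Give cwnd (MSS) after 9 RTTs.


RTT 0: cwnd = 1 MSS (initial)
RTT 1: cwnd = 2 MSS (slow start, doubled)
RTT 2: cwnd = 4 MSS (slow start, doubled)
RTT 3: cwnd = 8 MSS (slow start, doubled)
RTT 4: cwnd = 16 MSS (slow start, doubled)
RTT 5: cwnd = 32 MSS (slow start, doubled)
RTT 6: cwnd = 33 MSS (congestion avoidance, +1)
RTT 7: cwnd = 34 MSS (congestion avoidance, +1)
RTT 8: cwnd = 35 MSS (congestion avoidance, +1)
RTT 9: cwnd = 36 MSS (congestion avoidance, +1)

36


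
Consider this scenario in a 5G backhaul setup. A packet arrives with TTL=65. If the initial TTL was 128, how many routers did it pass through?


Given: initial TTL = 128, received TTL = 65
Hops = initial TTL - received TTL
Hops = 128 - 65 = 63

63


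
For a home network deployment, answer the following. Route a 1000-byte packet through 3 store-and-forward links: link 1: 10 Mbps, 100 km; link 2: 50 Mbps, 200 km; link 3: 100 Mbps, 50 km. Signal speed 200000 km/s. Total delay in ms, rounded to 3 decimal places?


Packet = 1000 bytes = 8000 bits. Store-and-forward: sum (t_trans + t_prop) per link.
Link 1: t_trans = 8000/(10*10^6) s = 0.8000 ms; t_prop = 100/200000 s = 0.5000 ms; subtotal = 1.3000 ms
Link 2: t_trans = 8000/(50*10^6) s = 0.1600 ms; t_prop = 200/200000 s = 1.0000 ms; subtotal = 1.1600 ms
Link 3: t_trans = 8000/(100*10^6) s = 0.0800 ms; t_prop = 50/200000 s = 0.2500 ms; subtotal = 0.3300 ms
End-to-end = 1.3000 + 1.1600 + 0.3300 = 2.7900 ms -> 2.790 ms (3 dp)

2.790


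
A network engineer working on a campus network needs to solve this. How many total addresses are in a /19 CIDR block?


Given: CIDR prefix /19
Host bits = 32 - 19 = 13
Total addresses = 2^13 = 8192

8192


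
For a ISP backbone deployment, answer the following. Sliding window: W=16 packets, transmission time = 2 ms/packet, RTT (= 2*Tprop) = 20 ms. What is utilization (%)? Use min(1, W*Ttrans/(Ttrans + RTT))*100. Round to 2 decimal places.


Given: W = 16, Ttrans = 2 ms, RTT = 20 ms (= 2 * Tprop, Tprop = 10 ms)
Cycle time = Ttrans + RTT = 2 + 20 = 22 ms (first packet sent until its ACK returns)
W * Ttrans = 16 * 2 = 32 ms of sending per cycle
W * Ttrans / (Ttrans + RTT) = 32 / 22 = 1.454545
U = min(1, 1.454545) = 1.000000
U% = 100.00%

100.00


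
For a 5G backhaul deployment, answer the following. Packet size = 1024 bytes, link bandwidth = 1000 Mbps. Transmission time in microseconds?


Given: packet = 1024 bytes, bandwidth = 1000 Mbps
Packet in bits = 1024 * 8 = 8192 bits
Bandwidth = 1000 * 10^6 = 1000000000 bps
Time = 8192 / 1000000000 seconds
Time in us = 8192 * 10^6 / 1000000000 = 8.192

8.192


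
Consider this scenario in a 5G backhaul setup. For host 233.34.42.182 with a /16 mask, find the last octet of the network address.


Given: IP = 233.34.42.182, prefix = /16
Subnet mask = 255.255.0.0
Last octet of IP: 182
Last octet of mask: 0
Network last octet = 182 AND 0 = 0

0


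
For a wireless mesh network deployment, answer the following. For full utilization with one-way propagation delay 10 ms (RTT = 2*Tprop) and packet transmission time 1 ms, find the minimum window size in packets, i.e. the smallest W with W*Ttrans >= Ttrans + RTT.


Given: Ttrans = 1 ms, RTT = 20 ms (= 2 * Tprop, Tprop = 10 ms)
Time until first ACK returns = Ttrans + RTT = 1 + 20 = 21 ms
Need W * Ttrans >= Ttrans + RTT  ->  W >= (Ttrans + RTT) / Ttrans
(Ttrans + RTT) / Ttrans = 21 / 1 = 21
W_min = ceil(21) = 21

21


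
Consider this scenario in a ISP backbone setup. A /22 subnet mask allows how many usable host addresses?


Given: subnet mask /22
Host bits = 32 - 22 = 10
Total addresses = 2^10 = 1024
Usable hosts = 1024 - 2 (network + broadcast) = 1022

1022


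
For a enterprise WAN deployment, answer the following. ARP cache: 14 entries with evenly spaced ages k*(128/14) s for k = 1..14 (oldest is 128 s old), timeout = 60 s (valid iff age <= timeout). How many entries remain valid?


Ages are k * 128/14 s for k = 1..14 (spacing = 9.1429 s).
Entry k is valid iff k * 128/14 <= 60 iff k <= 14 * 60 / 128 = 6.5625
n_valid = floor(6.5625) = 6
(n_stale = 14 - 6 = 8)

6


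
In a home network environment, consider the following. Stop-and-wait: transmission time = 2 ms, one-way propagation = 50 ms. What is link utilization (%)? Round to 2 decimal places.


Given: Ttrans = 2 ms, Tprop = 50 ms
RTT = 2 * Tprop = 2 * 50 = 100 ms
U = Ttrans / (Ttrans + RTT)
U = 2 / (2 + 100)
U = 2 / 102 = 0.019608
U% = 1.96%

1.96


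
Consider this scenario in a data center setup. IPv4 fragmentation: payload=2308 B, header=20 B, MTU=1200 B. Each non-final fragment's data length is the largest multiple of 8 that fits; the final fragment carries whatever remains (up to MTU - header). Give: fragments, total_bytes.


Max data per non-final fragment = floor((MTU - header)/8)*8 = floor((1200 - 20)/8)*8 = floor(1180/8)*8 = 1176 B
Final fragment needs no 8-byte alignment: it can carry up to MTU - header = 1180 B
Non-final fragments needed = ceil((payload - 1180) / 1176) = ceil(1128/1176) = ceil(0.9592) = 1
Number of fragments = 1 + 1 = 2
Fragment sizes (data): 1 * 1176 B + 1132 B (last, 1132 <= 1180 OK)
Total bytes sent = payload + n_frags * header = 2308 + 2*20 = 2308 + 40 = 2348 B

2, 2348


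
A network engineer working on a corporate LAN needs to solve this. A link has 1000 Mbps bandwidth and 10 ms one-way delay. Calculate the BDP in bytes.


Given: bandwidth = 1000 Mbps, delay = 10 ms
BDP in bits = 1000 * 10^6 * 10 / 1000
BDP in bits = 10000000
BDP in bytes = 10000000 / 8 = 1250000

1250000


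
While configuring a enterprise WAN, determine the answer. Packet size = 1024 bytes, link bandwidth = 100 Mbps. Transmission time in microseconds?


Given: packet = 1024 bytes, bandwidth = 100 Mbps
Packet in bits = 1024 * 8 = 8192 bits
Bandwidth = 100 * 10^6 = 100000000 bps
Time = 8192 / 100000000 seconds
Time in us = 8192 * 10^6 / 100000000 = 81.92

81.92


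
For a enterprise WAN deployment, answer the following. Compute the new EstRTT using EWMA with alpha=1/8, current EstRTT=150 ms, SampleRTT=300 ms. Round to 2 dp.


Given: EstRTT = 150 ms, SampleRTT = 300 ms, alpha = 1/8
New EstRTT = (1 - alpha) * EstRTT + alpha * SampleRTT
(7/8) * 150 = 131.25
(1/8) * 300 = 37.5
New EstRTT = 131.25 + 37.5 = 168.75 ms -> 168.75 ms (2 dp)

168.75


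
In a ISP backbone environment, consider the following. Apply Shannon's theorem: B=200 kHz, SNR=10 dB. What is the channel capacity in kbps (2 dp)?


Given: B = 200 kHz, SNR = 10 dB
SNR linear = 10^(10/10) = 10
1 + SNR = 11
log2(11) = 3.4594316186
C = 200 * 1000 * 3.4594316186 = 691886.3237 bps
C = 691.886324 kbps -> 691.89 kbps (2 dp)

691.89


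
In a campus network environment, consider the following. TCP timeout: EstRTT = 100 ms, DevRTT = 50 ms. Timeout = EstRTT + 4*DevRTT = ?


Given: EstRTT = 100 ms, DevRTT = 50 ms
Timeout = EstRTT + 4 * DevRTT
4 * DevRTT = 4 * 50 = 200
Timeout = 100 + 200 = 300 ms

300


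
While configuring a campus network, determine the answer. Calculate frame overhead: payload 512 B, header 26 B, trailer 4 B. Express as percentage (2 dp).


Given: payload = 512 B, header = 26 B, trailer = 4 B
Overhead bytes = header + trailer = 26 + 4 = 30
Total frame = payload + overhead = 512 + 30 = 542
Overhead % = 30 / 542 * 100 = 5.5351% -> 5.54% (2 dp)

5.54


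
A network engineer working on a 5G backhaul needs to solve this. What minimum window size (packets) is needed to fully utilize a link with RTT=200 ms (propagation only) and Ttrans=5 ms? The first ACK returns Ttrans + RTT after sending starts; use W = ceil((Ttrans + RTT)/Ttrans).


Given: Ttrans = 5 ms, RTT = 200 ms (= 2 * Tprop, Tprop = 100 ms)
Time until first ACK returns = Ttrans + RTT = 5 + 200 = 205 ms
Need W * Ttrans >= Ttrans + RTT  ->  W >= (Ttrans + RTT) / Ttrans
(Ttrans + RTT) / Ttrans = 205 / 5 = 41
W_min = ceil(41) = 41

41


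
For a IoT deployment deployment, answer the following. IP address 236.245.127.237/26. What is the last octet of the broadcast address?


Given: IP = 236.245.127.237, prefix = /26
Host bits = 32 - 26 = 6
Network last octet = 237 AND mask = 192
Host part size = 2^6 - 1 = 63
Broadcast last octet = 192 OR 63 = 255

255


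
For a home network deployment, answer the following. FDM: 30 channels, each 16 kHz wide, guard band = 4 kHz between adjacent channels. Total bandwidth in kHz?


Given: 30 channels, 16 kHz each, guard = 4 kHz
Channel bandwidth = 30 * 16 = 480 kHz
Guard bands = 29 gaps * 4 kHz = 116 kHz
Total = 480 + 116 = 596 kHz

596


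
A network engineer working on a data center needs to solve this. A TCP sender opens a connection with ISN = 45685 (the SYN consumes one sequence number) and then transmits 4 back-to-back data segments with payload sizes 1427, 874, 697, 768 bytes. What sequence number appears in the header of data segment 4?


The SYN occupies sequence number ISN = 45685, so the first data byte is ISN + 1 = 45686.
SEQ of data segment i = (ISN + 1) + sum of payload sizes of segments 1..i-1.
Segment 1: SEQ = 45686, payload = 1427 bytes
Segment 2: SEQ = 47113, payload = 874 bytes
Segment 3: SEQ = 47987, payload = 697 bytes
Segment 4: SEQ = 48684, payload = 768 bytes
SEQ of segment 4 = 45686 + 1427 + 874 + 697 = 48684

48684


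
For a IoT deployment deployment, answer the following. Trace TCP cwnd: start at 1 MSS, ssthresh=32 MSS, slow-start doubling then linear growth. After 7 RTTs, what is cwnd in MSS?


RTT 0: cwnd = 1 MSS (initial)
RTT 1: cwnd = 2 MSS (slow start, doubled)
RTT 2: cwnd = 4 MSS (slow start, doubled)
RTT 3: cwnd = 8 MSS (slow start, doubled)
RTT 4: cwnd = 16 MSS (slow start, doubled)
RTT 5: cwnd = 32 MSS (slow start, doubled)
RTT 6: cwnd = 33 MSS (congestion avoidance, +1)
RTT 7: cwnd = 34 MSS (congestion avoidance, +1)

34


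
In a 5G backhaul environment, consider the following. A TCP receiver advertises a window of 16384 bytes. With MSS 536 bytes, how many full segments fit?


Given: RWND = 16384 bytes, MSS = 536 bytes
Full segments = floor(RWND / MSS)
Full segments = floor(16384 / 536)
Full segments = floor(30.5672) = 30

30


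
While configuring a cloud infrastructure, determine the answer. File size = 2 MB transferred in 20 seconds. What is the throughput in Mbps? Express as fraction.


Given: file = 2 MB, time = 20 s
File in Mb = 2 * 8 = 16 Mb
Throughput = 16 / 20 Mbps
Throughput = 4/5 Mbps

4/5


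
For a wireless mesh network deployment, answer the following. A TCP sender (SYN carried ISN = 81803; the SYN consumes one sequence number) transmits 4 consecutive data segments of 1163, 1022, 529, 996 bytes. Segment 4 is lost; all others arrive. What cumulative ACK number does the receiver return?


SYN uses sequence number 81803; first data byte = ISN + 1 = 81804.
Segment 1: SEQ = 81804, len = 1163 B, covers [81804, 82966]
Segment 2: SEQ = 82967, len = 1022 B, covers [82967, 83988]
Segment 3: SEQ = 83989, len = 529 B, covers [83989, 84517]
Segment 4: SEQ = 84518, len = 996 B, covers [84518, 85513] [LOST]
In-order data received: bytes [81804, 84517] (segments 1..3).
Segment 4 missing -> gap begins at byte 84518.
Cumulative ACK = next expected in-order byte = 81804 + 1163 + 1022 + 529 = 84518

84518


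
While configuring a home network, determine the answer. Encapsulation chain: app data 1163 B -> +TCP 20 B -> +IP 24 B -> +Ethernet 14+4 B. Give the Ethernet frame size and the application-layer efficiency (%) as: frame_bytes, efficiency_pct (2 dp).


TCP segment = 1163 + 20 = 1183 B
IP packet = 1183 + 24 = 1207 B
Ethernet frame = 1207 + 14 + 4 = 1225 B
Efficiency = app / frame = 1163 / 1225 = 0.949388 = 94.9388% -> 94.94% (2 dp)

1225, 94.94


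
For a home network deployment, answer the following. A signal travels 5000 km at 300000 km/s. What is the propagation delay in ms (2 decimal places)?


Given: distance = 5000 km, speed = 300000 km/s
Delay = distance / speed = 5000 / 300000 seconds
Delay in ms = 5000 * 1000 / 300000
Delay = 16.6667 ms
Rounded to 2 dp = 16.67 ms

16.67


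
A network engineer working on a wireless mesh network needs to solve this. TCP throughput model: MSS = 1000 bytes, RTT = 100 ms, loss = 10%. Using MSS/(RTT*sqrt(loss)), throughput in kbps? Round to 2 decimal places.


Given: MSS = 1000 bytes, RTT = 100 ms, loss = 10%
RTT in seconds = 100 / 1000 = 0.1
Loss rate = 10% = 0.1
sqrt(loss) = sqrt(0.1) = 0.316227766017
Throughput (bytes/s) = 1000 / (0.1 * 0.316227766017) = 31622.7766
Throughput (kbps) = 31622.7766 * 8 / 1000 = 252.982213 -> 252.98 kbps (2 dp)

252.98


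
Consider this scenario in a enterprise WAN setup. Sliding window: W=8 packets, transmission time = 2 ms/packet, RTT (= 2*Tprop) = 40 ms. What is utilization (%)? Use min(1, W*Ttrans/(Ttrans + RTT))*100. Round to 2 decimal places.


Given: W = 8, Ttrans = 2 ms, RTT = 40 ms (= 2 * Tprop, Tprop = 20 ms)
Cycle time = Ttrans + RTT = 2 + 40 = 42 ms (first packet sent until its ACK returns)
W * Ttrans = 8 * 2 = 16 ms of sending per cycle
W * Ttrans / (Ttrans + RTT) = 16 / 42 = 0.380952
U = min(1, 0.380952) = 0.380952
U% = 38.10%

38.10


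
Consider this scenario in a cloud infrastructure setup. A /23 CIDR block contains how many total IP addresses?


Given: CIDR prefix /23
Host bits = 32 - 23 = 9
Total addresses = 2^9 = 512

512


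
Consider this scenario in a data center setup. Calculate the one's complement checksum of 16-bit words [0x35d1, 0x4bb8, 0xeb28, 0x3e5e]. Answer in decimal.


Given words: [0x35d1, 0x4bb8, 0xeb28, 0x3e5e]
Step 1: Sum all words
Raw sum = 13777 + 19384 + 60200 + 15966 = 109327
Step 2: Fold carry: (43791 + 1) = 43792
One's complement = ~43792 & 0xFFFF = 21743

21743


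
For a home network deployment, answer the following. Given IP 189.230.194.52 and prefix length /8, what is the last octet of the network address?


Given: IP = 189.230.194.52, prefix = /8
Subnet mask = 255.0.0.0
Last octet of IP: 52
Last octet of mask: 0
Network last octet = 52 AND 0 = 0

0
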